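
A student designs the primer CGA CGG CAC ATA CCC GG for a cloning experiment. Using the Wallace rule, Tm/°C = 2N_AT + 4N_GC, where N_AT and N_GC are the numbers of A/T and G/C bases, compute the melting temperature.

58°C

T=1, G=5, C=7, A=4
AT pairs contribute 5, GC pairs contribute 12.
Tm = 2(5) + 4(12) = 10 + 48 = 58°C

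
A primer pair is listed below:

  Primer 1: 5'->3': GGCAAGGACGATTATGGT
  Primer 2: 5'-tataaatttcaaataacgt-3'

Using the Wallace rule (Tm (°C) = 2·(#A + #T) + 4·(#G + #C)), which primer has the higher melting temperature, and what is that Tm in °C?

Primer 1: A+T=9, G+C=9 → Tm = 2(9)+4(9) = 54°C
Primer 2: A+T=16, G+C=3 → Tm = 2(16)+4(3) = 44°C
54°C vs 44°C → primer 1 is higher.

Primer 1, 54°C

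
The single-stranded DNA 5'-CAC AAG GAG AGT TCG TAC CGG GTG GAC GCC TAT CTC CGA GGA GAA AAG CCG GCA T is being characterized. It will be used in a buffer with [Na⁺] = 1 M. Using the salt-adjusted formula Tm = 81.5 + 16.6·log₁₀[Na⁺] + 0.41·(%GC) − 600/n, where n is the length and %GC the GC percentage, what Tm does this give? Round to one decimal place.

94.4°C

Length n = 55. Scanning the sequence gives A=15, C=14, T=8, G=18.
G+C = 32, so %GC = 32/55 × 100 = 58.182%
Salt term: 16.6 × (0) = 0
GC term: 0.41 × 58.182 = 23.855; length term: −600/55 = −10.909
Tm = 81.5 + (0) + 23.855 − 10.909 = 94.446 → 94.4°C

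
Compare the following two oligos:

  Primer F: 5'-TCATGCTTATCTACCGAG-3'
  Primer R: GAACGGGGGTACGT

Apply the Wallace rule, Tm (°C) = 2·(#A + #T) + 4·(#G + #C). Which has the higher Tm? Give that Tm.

Primer F: A+T=10, G+C=8 → Tm = 2(10)+4(8) = 52°C
Primer R: A+T=5, G+C=9 → Tm = 2(5)+4(9) = 46°C
52°C vs 46°C → primer F is higher.

Primer F, 52°C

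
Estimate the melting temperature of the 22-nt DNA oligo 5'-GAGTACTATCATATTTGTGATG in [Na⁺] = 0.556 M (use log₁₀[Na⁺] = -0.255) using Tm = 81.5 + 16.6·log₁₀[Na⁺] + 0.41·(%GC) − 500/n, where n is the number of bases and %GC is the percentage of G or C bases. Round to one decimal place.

Length n = 22. T=9, G=5, A=6, C=2
G+C = 7, so %GC = 7/22 × 100 = 31.818%
Salt term: 16.6 × (-0.255) = -4.233
GC term: 0.41 × 31.818 = 13.045; length term: −500/22 = −22.727
Tm = 81.5 + (-4.233) + 13.045 − 22.727 = 67.585 → 67.6°C

67.6°C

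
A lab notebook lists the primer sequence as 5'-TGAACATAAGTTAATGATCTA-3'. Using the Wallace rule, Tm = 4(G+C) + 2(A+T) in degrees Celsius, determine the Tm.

52°C

Scanning the sequence gives C=2, T=7, A=9, G=3.
AT pairs contribute 16, GC pairs contribute 5.
Tm = 2×16 + 4×5 = 52°C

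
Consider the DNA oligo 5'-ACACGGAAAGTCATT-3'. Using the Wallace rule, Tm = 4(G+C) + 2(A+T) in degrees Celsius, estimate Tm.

42°C

Base counts: T=3, A=6, G=3, C=3
A+T = 9, G+C = 6
Tm = 2×9 + 4×6 = 42°C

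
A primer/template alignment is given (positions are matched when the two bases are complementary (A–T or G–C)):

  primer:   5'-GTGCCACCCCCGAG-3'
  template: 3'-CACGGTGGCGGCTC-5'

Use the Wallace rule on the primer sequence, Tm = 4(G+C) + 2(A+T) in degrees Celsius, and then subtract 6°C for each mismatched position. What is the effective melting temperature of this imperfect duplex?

44°C

Primer base counts: A=2, T=1, G=4, C=7 → A+T=3, G+C=11
Perfect-match Tm = 2(3) + 4(11) = 6 + 44 = 50°C
Mismatches (positions where the bases are not complementary): 1 (at position 9)
Effective Tm = 50 − 1×6 = 50 − 6 = 44°C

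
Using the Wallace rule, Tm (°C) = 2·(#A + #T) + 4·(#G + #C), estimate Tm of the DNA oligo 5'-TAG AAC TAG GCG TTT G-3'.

46°C

Base counts: G=5, A=4, T=5, C=2
AT pairs contribute 9, GC pairs contribute 7.
Tm = 2×9 + 4×7 = 46°C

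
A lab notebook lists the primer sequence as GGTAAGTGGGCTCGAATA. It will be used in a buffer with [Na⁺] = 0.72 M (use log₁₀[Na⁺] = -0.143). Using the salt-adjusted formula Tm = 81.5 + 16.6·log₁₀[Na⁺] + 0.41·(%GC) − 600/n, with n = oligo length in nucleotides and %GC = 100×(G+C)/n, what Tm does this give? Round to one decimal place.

Length n = 18. T=4, G=7, A=5, C=2
G+C = 9, so %GC = 9/18 × 100 = 50%
Salt term: 16.6 × (-0.143) = -2.374
GC term: 0.41 × 50 = 20.5; length term: −600/18 = −33.333
Tm = 81.5 + (-2.374) + 20.5 − 33.333 = 66.293 → 66.3°C

66.3°C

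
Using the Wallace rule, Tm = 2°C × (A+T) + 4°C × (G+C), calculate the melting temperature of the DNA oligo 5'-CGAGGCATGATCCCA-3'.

48°C

Base counts: G=4, A=4, T=2, C=5
AT pairs contribute 6, GC pairs contribute 9.
Tm = 2×6 + 4×9 = 48°C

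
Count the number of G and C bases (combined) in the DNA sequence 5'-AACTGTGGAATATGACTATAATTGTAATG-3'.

Scanning the sequence gives C=2, T=10, G=6, A=11.
Total G or C: 6 + 2 = 8

8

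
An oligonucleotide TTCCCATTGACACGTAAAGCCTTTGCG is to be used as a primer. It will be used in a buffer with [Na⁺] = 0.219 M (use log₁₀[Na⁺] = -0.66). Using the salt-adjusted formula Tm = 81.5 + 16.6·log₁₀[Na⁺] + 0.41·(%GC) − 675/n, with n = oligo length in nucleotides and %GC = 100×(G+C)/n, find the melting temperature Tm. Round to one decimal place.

Length n = 27. Scanning the sequence gives A=6, C=8, G=5, T=8.
G+C = 13, so %GC = 13/27 × 100 = 48.148%
Salt term: 16.6 × (-0.66) = -10.956
GC term: 0.41 × 48.148 = 19.741; length term: −675/27 = −25
Tm = 81.5 + (-10.956) + 19.741 − 25 = 65.285 → 65.3°C

65.3°C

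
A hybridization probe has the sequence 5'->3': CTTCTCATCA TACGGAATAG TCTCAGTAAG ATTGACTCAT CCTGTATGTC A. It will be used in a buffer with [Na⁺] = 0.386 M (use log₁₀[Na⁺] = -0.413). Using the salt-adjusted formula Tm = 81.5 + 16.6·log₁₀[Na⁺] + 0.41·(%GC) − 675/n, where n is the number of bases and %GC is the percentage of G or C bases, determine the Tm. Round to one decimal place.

Length n = 51. Counting bases: A=14, G=8, T=17, C=12
G+C = 20, so %GC = 20/51 × 100 = 39.216%
Salt term: 16.6 × (-0.413) = -6.856
GC term: 0.41 × 39.216 = 16.079; length term: −675/51 = −13.235
Tm = 81.5 + (-6.856) + 16.079 − 13.235 = 77.488 → 77.5°C

77.5°C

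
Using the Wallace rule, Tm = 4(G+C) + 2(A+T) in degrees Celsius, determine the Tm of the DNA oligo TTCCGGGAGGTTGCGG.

Scanning the sequence gives T=4, A=1, G=8, C=3.
A+T = 5, G+C = 11
Tm = 2×5 + 4×11 = 54°C

54°C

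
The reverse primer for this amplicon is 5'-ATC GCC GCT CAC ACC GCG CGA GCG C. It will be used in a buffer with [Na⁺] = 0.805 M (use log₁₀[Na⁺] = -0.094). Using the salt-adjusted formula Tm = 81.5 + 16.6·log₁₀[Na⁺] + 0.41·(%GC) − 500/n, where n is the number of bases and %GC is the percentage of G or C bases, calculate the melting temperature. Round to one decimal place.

91.1°C

Length n = 25. Counting bases: A=4, C=12, G=7, T=2
G+C = 19, so %GC = 19/25 × 100 = 76%
Salt term: 16.6 × (-0.094) = -1.56
GC term: 0.41 × 76 = 31.16; length term: −500/25 = −20
Tm = 81.5 + (-1.56) + 31.16 − 20 = 91.1 → 91.1°C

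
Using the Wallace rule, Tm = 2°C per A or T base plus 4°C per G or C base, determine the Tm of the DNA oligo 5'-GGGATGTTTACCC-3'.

Counting bases: G=4, C=3, A=2, T=4
AT pairs contribute 6, GC pairs contribute 7.
Tm = 2×6 + 4×7 = 40°C

40°C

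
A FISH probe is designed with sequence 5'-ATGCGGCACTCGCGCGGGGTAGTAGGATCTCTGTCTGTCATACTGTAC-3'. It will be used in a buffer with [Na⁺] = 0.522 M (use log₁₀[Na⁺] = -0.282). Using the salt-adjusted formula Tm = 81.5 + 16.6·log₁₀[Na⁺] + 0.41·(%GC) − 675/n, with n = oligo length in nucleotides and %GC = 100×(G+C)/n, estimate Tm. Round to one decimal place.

Length n = 48. Counting bases: C=12, T=13, A=8, G=15
G+C = 27, so %GC = 27/48 × 100 = 56.25%
Salt term: 16.6 × (-0.282) = -4.681
GC term: 0.41 × 56.25 = 23.062; length term: −675/48 = −14.062
Tm = 81.5 + (-4.681) + 23.062 − 14.062 = 85.819 → 85.8°C

85.8°C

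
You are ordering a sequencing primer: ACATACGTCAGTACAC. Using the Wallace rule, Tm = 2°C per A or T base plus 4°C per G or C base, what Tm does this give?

46°C

Counting bases: T=3, C=5, G=2, A=6
AT pairs contribute 9, GC pairs contribute 7.
Tm = 2×9 + 4×7 = 46°C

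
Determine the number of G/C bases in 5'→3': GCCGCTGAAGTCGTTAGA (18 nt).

10

Scanning the sequence gives G=6, A=4, C=4, T=4.
Total G or C: 6 + 4 = 10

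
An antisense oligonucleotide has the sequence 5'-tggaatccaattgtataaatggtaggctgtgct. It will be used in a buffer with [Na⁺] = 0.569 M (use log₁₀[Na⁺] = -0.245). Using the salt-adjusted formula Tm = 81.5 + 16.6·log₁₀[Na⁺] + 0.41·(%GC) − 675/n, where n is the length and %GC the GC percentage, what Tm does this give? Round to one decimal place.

Length n = 33. Base counts: A=9, C=4, G=9, T=11
G+C = 13, so %GC = 13/33 × 100 = 39.394%
Salt term: 16.6 × (-0.245) = -4.067
GC term: 0.41 × 39.394 = 16.152; length term: −675/33 = −20.455
Tm = 81.5 + (-4.067) + 16.152 − 20.455 = 73.13 → 73.1°C

73.1°C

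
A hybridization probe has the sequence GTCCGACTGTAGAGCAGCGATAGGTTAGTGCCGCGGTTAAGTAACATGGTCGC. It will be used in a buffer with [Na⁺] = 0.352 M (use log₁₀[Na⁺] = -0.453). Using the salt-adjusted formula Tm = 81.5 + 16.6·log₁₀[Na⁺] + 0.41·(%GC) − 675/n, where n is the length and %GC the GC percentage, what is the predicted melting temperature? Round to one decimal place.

Length n = 53. A=12, C=11, T=12, G=18
G+C = 29, so %GC = 29/53 × 100 = 54.717%
Salt term: 16.6 × (-0.453) = -7.52
GC term: 0.41 × 54.717 = 22.434; length term: −675/53 = −12.736
Tm = 81.5 + (-7.52) + 22.434 − 12.736 = 83.678 → 83.7°C

83.7°C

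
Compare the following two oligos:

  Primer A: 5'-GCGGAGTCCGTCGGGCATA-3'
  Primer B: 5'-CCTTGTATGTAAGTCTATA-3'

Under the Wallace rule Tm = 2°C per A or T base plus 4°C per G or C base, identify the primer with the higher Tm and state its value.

Primer A: A+T=6, G+C=13 → Tm = 2(6)+4(13) = 64°C
Primer B: A+T=13, G+C=6 → Tm = 2(13)+4(6) = 50°C
64°C vs 50°C → primer A is higher.

Primer A, 64°C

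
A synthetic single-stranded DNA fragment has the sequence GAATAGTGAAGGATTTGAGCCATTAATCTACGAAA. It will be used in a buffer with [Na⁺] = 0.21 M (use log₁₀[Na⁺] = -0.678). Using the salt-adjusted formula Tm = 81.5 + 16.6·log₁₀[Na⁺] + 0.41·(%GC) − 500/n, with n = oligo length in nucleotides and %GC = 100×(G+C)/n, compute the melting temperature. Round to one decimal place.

70.0°C

Length n = 35. Scanning the sequence gives A=14, C=4, G=8, T=9.
G+C = 12, so %GC = 12/35 × 100 = 34.286%
Salt term: 16.6 × (-0.678) = -11.255
GC term: 0.41 × 34.286 = 14.057; length term: −500/35 = −14.286
Tm = 81.5 + (-11.255) + 14.057 − 14.286 = 70.016 → 70.0°C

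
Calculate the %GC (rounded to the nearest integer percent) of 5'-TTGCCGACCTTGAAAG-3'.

Scanning the sequence gives C=4, G=4, T=4, A=4.
G+C = 4 + 4 = 8 out of 16 bases
%GC = 8/16 × 100 = 50% ≈ 50%

50%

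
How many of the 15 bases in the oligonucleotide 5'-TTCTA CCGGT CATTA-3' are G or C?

6

Scanning the sequence gives A=3, T=6, C=4, G=2.
G+C = 2 + 4 = 6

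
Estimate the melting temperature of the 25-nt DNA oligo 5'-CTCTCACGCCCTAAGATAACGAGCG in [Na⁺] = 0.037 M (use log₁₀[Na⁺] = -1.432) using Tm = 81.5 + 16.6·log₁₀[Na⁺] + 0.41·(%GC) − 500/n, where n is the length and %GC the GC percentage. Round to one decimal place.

60.7°C

Length n = 25. Scanning the sequence gives G=5, T=4, A=7, C=9.
G+C = 14, so %GC = 14/25 × 100 = 56%
Salt term: 16.6 × (-1.432) = -23.771
GC term: 0.41 × 56 = 22.96; length term: −500/25 = −20
Tm = 81.5 + (-23.771) + 22.96 − 20 = 60.689 → 60.7°C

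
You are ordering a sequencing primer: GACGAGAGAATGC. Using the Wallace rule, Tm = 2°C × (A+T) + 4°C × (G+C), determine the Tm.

Scanning the sequence gives A=5, G=5, T=1, C=2.
A+T = 6, G+C = 7
Tm = 4·7 + 2·6 = 28 + 12 = 40°C

40°C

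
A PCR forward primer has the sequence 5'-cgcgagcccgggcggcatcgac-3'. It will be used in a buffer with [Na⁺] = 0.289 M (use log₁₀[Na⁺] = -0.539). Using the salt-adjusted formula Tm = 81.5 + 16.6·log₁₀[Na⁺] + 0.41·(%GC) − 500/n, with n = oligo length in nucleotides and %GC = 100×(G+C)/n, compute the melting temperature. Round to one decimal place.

83.4°C

Length n = 22. Scanning the sequence gives T=1, C=9, A=3, G=9.
G+C = 18, so %GC = 18/22 × 100 = 81.818%
Salt term: 16.6 × (-0.539) = -8.947
GC term: 0.41 × 81.818 = 33.545; length term: −500/22 = −22.727
Tm = 81.5 + (-8.947) + 33.545 − 22.727 = 83.371 → 83.4°C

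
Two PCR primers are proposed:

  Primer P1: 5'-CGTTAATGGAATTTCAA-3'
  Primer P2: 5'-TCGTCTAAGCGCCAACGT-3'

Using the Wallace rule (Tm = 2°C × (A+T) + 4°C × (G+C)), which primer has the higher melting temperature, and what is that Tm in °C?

Primer P1: A+T=12, G+C=5 → Tm = 2(12)+4(5) = 44°C
Primer P2: A+T=8, G+C=10 → Tm = 2(8)+4(10) = 56°C
44°C vs 56°C → primer P2 is higher.

Primer P2, 56°C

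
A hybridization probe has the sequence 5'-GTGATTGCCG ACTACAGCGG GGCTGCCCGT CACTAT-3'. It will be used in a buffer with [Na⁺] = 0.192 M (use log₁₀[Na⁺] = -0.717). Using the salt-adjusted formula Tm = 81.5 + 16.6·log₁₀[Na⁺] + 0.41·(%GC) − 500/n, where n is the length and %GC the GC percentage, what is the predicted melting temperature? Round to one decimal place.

80.8°C

Length n = 36. G=11, C=11, A=6, T=8
G+C = 22, so %GC = 22/36 × 100 = 61.111%
Salt term: 16.6 × (-0.717) = -11.902
GC term: 0.41 × 61.111 = 25.056; length term: −500/36 = −13.889
Tm = 81.5 + (-11.902) + 25.056 − 13.889 = 80.765 → 80.8°C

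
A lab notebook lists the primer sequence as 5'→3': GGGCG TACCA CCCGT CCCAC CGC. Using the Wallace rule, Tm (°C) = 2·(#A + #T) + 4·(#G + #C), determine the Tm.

A=3, T=2, G=6, C=12
So N_AT = 5 and N_GC = 18.
Tm = 2×5 + 4×18 = 82°C

82°C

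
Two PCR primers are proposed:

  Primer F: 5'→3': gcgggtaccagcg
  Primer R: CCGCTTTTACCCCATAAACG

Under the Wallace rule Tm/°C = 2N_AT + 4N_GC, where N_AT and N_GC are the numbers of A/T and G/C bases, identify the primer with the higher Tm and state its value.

Primer F: A+T=3, G+C=10 → Tm = 2(3)+4(10) = 46°C
Primer R: A+T=10, G+C=10 → Tm = 2(10)+4(10) = 60°C
46°C vs 60°C → primer R is higher.

Primer R, 60°C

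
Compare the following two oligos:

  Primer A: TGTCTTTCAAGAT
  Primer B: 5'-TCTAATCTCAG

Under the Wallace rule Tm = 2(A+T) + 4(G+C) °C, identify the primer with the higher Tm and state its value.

Primer A: A+T=9, G+C=4 → Tm = 2(9)+4(4) = 34°C
Primer B: A+T=7, G+C=4 → Tm = 2(7)+4(4) = 30°C
34°C vs 30°C → primer A is higher.

Primer A, 34°C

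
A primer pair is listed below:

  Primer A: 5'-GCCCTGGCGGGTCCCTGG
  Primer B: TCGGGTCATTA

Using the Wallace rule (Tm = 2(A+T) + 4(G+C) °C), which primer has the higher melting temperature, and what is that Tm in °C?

Primer A, 66°C

Primer A: A+T=3, G+C=15 → Tm = 2(3)+4(15) = 66°C
Primer B: A+T=6, G+C=5 → Tm = 2(6)+4(5) = 32°C
66°C vs 32°C → primer A is higher.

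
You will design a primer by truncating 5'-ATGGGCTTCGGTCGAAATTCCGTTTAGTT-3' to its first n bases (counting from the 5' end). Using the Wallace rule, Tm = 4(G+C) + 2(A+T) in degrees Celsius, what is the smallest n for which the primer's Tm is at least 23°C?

First 7 bases: ATGGGCT → Tm = 22°C (< 23°C)
First 8 bases: ATGGGCTT → Tm = 24°C (≥ 23°C)
Each additional base adds 2°C (A/T) or 4°C (G/C), so Tm is non-decreasing in n; n = 8 is the first length to reach 23°C.

n = 8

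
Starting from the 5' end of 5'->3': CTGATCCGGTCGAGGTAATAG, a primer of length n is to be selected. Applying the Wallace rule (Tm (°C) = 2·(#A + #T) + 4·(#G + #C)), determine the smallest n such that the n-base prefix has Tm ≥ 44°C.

n = 14

First 13 bases: CTGATCCGGTCGA → Tm = 42°C (< 44°C)
First 14 bases: CTGATCCGGTCGAG → Tm = 46°C (≥ 44°C)
Since every base adds ≥2°C, Tm only increases with n, so the threshold is first crossed at n = 14.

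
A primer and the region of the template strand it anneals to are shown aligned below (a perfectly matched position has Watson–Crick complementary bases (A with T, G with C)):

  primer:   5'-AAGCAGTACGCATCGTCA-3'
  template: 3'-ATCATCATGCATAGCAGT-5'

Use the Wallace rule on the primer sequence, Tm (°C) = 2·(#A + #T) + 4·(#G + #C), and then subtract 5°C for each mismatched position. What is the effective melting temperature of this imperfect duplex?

Primer base counts: A=6, T=3, G=4, C=5 → A+T=9, G+C=9
Perfect-match Tm = 2(9) + 4(9) = 18 + 36 = 54°C
Mismatches (positions where the bases are not complementary): 3 (at positions 1, 4, 11)
Effective Tm = 54 − 3×5 = 54 − 15 = 39°C

39°C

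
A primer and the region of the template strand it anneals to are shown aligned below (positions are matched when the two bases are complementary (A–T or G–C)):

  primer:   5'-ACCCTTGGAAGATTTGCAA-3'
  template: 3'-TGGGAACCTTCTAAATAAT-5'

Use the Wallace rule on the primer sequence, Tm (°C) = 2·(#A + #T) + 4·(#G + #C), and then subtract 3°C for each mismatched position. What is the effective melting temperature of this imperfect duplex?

45°C

Primer base counts: A=6, T=5, G=4, C=4 → A+T=11, G+C=8
Perfect-match Tm = 2(11) + 4(8) = 22 + 32 = 54°C
Mismatches (positions where the bases are not complementary): 3 (at positions 16, 17, 18)
Effective Tm = 54 − 3×3 = 54 − 9 = 45°C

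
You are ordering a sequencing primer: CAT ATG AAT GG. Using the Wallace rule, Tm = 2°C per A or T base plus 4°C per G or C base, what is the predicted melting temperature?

30°C

Counting bases: A=4, G=3, T=3, C=1
A+T = 7, G+C = 4
Tm = 2×7 + 4×4 = 30°C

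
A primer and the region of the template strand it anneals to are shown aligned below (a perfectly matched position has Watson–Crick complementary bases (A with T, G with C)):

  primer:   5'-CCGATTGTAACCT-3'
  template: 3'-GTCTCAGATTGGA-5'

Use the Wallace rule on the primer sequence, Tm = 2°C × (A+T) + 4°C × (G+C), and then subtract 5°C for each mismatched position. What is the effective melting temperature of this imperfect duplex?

23°C

Primer base counts: A=3, T=4, G=2, C=4 → A+T=7, G+C=6
Perfect-match Tm = 2(7) + 4(6) = 14 + 24 = 38°C
Mismatches (positions where the bases are not complementary): 3 (at positions 2, 5, 7)
Effective Tm = 38 − 3×5 = 38 − 15 = 23°C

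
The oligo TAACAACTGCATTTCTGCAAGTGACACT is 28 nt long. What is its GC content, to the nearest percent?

A=9, T=8, G=4, C=7
G+C = 4 + 7 = 11 out of 28 bases
%GC = 11/28 × 100 = 39.29% ≈ 39%

39%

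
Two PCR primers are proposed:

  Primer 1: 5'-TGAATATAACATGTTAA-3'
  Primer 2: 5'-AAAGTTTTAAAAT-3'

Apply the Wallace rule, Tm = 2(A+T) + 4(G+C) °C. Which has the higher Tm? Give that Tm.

Primer 1: A+T=14, G+C=3 → Tm = 2(14)+4(3) = 40°C
Primer 2: A+T=12, G+C=1 → Tm = 2(12)+4(1) = 28°C
40°C vs 28°C → primer 1 is higher.

Primer 1, 40°C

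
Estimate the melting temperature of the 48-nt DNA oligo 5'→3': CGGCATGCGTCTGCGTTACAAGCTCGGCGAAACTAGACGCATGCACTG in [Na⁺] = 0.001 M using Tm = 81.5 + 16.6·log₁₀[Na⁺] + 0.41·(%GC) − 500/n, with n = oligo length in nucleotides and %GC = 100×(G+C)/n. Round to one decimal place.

45.2°C

Length n = 48. Counting bases: A=11, G=14, T=9, C=14
G+C = 28, so %GC = 28/48 × 100 = 58.333%
Salt term: 16.6 × (-3) = -49.8
GC term: 0.41 × 58.333 = 23.917; length term: −500/48 = −10.417
Tm = 81.5 + (-49.8) + 23.917 − 10.417 = 45.2 → 45.2°C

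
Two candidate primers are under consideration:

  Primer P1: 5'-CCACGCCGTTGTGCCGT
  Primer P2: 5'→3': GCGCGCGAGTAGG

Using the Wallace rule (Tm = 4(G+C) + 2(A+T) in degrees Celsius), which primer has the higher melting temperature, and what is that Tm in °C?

Primer P1: A+T=5, G+C=12 → Tm = 2(5)+4(12) = 58°C
Primer P2: A+T=3, G+C=10 → Tm = 2(3)+4(10) = 46°C
58°C vs 46°C → primer P1 is higher.

Primer P1, 58°C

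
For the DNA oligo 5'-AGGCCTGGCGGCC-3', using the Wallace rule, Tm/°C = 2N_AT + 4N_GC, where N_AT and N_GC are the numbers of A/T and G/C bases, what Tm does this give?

48°C

Counting bases: T=1, A=1, G=6, C=5
AT pairs contribute 2, GC pairs contribute 11.
Tm = 4·11 + 2·2 = 44 + 4 = 48°C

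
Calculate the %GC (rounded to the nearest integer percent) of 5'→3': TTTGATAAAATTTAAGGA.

17%

A=8, G=3, C=0, T=7
G+C = 3 + 0 = 3 out of 18 bases
%GC = 3/18 × 100 = 16.67% ≈ 17%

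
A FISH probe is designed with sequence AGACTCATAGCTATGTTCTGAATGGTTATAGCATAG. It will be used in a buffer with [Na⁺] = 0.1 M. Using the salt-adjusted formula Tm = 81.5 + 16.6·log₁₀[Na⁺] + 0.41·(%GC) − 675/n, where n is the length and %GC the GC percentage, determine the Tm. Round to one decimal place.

Length n = 36. A=11, C=5, G=8, T=12
G+C = 13, so %GC = 13/36 × 100 = 36.111%
Salt term: 16.6 × (-1) = -16.6
GC term: 0.41 × 36.111 = 14.806; length term: −675/36 = −18.75
Tm = 81.5 + (-16.6) + 14.806 − 18.75 = 60.956 → 61.0°C

61.0°C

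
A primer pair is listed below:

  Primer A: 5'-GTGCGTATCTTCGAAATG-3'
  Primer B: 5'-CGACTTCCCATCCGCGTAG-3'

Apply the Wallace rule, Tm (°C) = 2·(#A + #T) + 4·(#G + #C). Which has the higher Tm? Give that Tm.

Primer B, 62°C

Primer A: A+T=10, G+C=8 → Tm = 2(10)+4(8) = 52°C
Primer B: A+T=7, G+C=12 → Tm = 2(7)+4(12) = 62°C
52°C vs 62°C → primer B is higher.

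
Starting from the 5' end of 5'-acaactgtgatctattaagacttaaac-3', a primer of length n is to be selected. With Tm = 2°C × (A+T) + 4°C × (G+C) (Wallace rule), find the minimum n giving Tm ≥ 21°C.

First 7 bases: ACAACTG → Tm = 20°C (< 21°C)
First 8 bases: ACAACTGT → Tm = 22°C (≥ 21°C)
Each additional base adds 2°C (A/T) or 4°C (G/C), so Tm is non-decreasing in n; n = 8 is the first length to reach 21°C.

n = 8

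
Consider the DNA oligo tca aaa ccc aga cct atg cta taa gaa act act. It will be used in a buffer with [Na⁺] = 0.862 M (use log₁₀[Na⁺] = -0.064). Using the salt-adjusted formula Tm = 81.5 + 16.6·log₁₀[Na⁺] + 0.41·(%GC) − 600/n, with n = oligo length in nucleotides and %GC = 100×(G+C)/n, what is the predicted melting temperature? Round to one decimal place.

Length n = 33. Scanning the sequence gives A=14, T=7, C=9, G=3.
G+C = 12, so %GC = 12/33 × 100 = 36.364%
Salt term: 16.6 × (-0.064) = -1.062
GC term: 0.41 × 36.364 = 14.909; length term: −600/33 = −18.182
Tm = 81.5 + (-1.062) + 14.909 − 18.182 = 77.165 → 77.2°C

77.2°C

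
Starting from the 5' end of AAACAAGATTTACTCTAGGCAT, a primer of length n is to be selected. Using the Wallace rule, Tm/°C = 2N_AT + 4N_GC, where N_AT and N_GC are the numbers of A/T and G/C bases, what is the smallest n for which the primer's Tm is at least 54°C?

First 19 bases: AAACAAGATTTACTCTAGG → Tm = 50°C (< 54°C)
First 20 bases: AAACAAGATTTACTCTAGGC → Tm = 54°C (≥ 54°C)
Since every base adds ≥2°C, Tm only increases with n, so the threshold is first crossed at n = 20.

n = 20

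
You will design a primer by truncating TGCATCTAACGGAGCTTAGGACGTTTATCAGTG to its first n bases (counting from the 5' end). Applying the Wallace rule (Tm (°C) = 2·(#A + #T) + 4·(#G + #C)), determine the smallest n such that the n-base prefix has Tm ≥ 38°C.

n = 13

First 12 bases: TGCATCTAACGG → Tm = 36°C (< 38°C)
First 13 bases: TGCATCTAACGGA → Tm = 38°C (≥ 38°C)
Each additional base adds 2°C (A/T) or 4°C (G/C), so Tm is non-decreasing in n; n = 13 is the first length to reach 38°C.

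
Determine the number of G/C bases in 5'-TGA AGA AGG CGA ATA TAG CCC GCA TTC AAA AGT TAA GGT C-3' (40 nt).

17

T=8, A=15, G=10, C=7
Total G or C: 10 + 7 = 17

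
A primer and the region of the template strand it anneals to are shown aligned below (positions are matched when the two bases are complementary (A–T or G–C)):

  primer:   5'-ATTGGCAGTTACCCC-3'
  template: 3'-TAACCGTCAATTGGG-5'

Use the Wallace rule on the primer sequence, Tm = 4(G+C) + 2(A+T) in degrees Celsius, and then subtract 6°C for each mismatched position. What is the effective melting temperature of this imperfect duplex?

40°C

Primer base counts: A=3, T=4, G=3, C=5 → A+T=7, G+C=8
Perfect-match Tm = 2(7) + 4(8) = 14 + 32 = 46°C
Mismatches (positions where the bases are not complementary): 1 (at position 12)
Effective Tm = 46 − 1×6 = 46 − 6 = 40°C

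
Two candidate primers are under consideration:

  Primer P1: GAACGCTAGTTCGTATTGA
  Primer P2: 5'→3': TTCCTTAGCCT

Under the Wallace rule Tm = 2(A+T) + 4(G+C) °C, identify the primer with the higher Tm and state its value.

Primer P1: A+T=11, G+C=8 → Tm = 2(11)+4(8) = 54°C
Primer P2: A+T=6, G+C=5 → Tm = 2(6)+4(5) = 32°C
54°C vs 32°C → primer P1 is higher.

Primer P1, 54°C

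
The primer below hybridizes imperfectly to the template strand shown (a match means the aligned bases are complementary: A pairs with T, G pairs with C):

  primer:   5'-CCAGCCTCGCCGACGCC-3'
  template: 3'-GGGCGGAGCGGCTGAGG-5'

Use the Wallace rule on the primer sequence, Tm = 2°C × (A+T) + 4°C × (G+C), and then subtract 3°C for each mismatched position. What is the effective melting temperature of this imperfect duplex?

Primer base counts: A=2, T=1, G=4, C=10 → A+T=3, G+C=14
Perfect-match Tm = 2(3) + 4(14) = 6 + 56 = 62°C
Mismatches (positions where the bases are not complementary): 2 (at positions 3, 15)
Effective Tm = 62 − 2×3 = 62 − 6 = 56°C

56°C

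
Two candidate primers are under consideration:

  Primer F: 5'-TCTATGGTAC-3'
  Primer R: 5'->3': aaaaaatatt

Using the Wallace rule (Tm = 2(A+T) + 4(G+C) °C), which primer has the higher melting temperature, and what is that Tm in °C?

Primer F, 28°C

Primer F: A+T=6, G+C=4 → Tm = 2(6)+4(4) = 28°C
Primer R: A+T=10, G+C=0 → Tm = 2(10)+4(0) = 20°C
28°C vs 20°C → primer F is higher.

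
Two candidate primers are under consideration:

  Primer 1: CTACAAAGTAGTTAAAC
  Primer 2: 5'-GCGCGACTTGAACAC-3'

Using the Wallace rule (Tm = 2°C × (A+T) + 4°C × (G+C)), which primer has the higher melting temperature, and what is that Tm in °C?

Primer 2, 48°C

Primer 1: A+T=12, G+C=5 → Tm = 2(12)+4(5) = 44°C
Primer 2: A+T=6, G+C=9 → Tm = 2(6)+4(9) = 48°C
44°C vs 48°C → primer 2 is higher.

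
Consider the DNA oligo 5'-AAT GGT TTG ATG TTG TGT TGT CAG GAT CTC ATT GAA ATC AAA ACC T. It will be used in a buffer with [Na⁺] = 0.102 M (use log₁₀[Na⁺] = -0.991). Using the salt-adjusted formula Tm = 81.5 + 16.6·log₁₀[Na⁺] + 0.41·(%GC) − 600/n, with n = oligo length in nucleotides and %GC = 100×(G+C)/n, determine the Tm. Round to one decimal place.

Length n = 46. Scanning the sequence gives C=6, A=13, T=17, G=10.
G+C = 16, so %GC = 16/46 × 100 = 34.783%
Salt term: 16.6 × (-0.991) = -16.451
GC term: 0.41 × 34.783 = 14.261; length term: −600/46 = −13.043
Tm = 81.5 + (-16.451) + 14.261 − 13.043 = 66.267 → 66.3°C

66.3°C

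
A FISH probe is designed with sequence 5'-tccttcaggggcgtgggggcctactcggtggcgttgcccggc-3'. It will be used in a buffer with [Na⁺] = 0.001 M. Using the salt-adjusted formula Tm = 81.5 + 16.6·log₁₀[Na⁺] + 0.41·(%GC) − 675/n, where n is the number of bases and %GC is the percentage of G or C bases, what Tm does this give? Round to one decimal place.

45.9°C

Length n = 42. T=9, C=13, G=18, A=2
G+C = 31, so %GC = 31/42 × 100 = 73.81%
Salt term: 16.6 × (-3) = -49.8
GC term: 0.41 × 73.81 = 30.262; length term: −675/42 = −16.071
Tm = 81.5 + (-49.8) + 30.262 − 16.071 = 45.891 → 45.9°C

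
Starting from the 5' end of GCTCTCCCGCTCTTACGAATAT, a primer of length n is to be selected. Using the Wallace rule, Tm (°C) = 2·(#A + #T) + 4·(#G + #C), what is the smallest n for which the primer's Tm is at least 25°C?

n = 8

First 7 bases: GCTCTCC → Tm = 24°C (< 25°C)
First 8 bases: GCTCTCCC → Tm = 28°C (≥ 25°C)
Each additional base adds 2°C (A/T) or 4°C (G/C), so Tm is non-decreasing in n; n = 8 is the first length to reach 25°C.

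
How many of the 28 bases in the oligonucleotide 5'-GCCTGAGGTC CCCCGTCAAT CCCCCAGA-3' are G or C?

19

Counting bases: T=4, A=5, G=6, C=13
Total G or C: 6 + 13 = 19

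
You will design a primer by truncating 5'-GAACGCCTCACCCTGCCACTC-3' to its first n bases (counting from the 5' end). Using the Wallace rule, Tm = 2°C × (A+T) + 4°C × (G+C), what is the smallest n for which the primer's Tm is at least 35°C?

First 10 bases: GAACGCCTCA → Tm = 32°C (< 35°C)
First 11 bases: GAACGCCTCAC → Tm = 36°C (≥ 35°C)
Since every base adds ≥2°C, Tm only increases with n, so the threshold is first crossed at n = 11.

n = 11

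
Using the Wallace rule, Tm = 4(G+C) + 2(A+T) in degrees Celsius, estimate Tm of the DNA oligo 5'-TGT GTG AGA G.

Base counts: G=5, C=0, A=2, T=3
So N_AT = 5 and N_GC = 5.
Tm = 4·5 + 2·5 = 20 + 10 = 30°C

30°C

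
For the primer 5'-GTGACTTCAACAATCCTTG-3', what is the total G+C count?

C=5, A=5, G=3, T=6
Total G or C: 3 + 5 = 8

8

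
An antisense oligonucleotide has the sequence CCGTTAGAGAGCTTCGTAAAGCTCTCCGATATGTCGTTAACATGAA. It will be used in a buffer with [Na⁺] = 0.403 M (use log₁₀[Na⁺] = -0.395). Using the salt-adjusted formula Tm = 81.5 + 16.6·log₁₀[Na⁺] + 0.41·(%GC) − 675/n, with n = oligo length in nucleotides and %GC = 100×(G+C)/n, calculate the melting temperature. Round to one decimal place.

78.1°C

Length n = 46. T=13, A=13, G=10, C=10
G+C = 20, so %GC = 20/46 × 100 = 43.478%
Salt term: 16.6 × (-0.395) = -6.557
GC term: 0.41 × 43.478 = 17.826; length term: −675/46 = −14.674
Tm = 81.5 + (-6.557) + 17.826 − 14.674 = 78.095 → 78.1°C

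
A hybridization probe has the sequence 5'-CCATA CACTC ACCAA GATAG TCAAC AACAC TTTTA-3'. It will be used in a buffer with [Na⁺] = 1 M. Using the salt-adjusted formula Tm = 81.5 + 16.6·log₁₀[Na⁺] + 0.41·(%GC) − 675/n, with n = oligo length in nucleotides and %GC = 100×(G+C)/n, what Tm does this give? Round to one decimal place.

Length n = 35. A=14, C=11, G=2, T=8
G+C = 13, so %GC = 13/35 × 100 = 37.143%
Salt term: 16.6 × (0) = 0
GC term: 0.41 × 37.143 = 15.229; length term: −675/35 = −19.286
Tm = 81.5 + (0) + 15.229 − 19.286 = 77.443 → 77.4°C

77.4°C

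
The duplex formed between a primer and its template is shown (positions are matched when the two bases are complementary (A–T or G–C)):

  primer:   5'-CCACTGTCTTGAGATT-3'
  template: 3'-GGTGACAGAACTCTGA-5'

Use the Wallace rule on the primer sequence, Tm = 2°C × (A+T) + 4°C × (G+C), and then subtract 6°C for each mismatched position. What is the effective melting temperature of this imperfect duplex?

Primer base counts: A=3, T=6, G=3, C=4 → A+T=9, G+C=7
Perfect-match Tm = 2(9) + 4(7) = 18 + 28 = 46°C
Mismatches (positions where the bases are not complementary): 1 (at position 15)
Effective Tm = 46 − 1×6 = 46 − 6 = 40°C

40°C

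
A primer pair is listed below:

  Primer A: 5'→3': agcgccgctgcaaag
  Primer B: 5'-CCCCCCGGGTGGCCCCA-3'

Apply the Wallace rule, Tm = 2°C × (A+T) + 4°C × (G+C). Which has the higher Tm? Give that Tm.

Primer A: A+T=5, G+C=10 → Tm = 2(5)+4(10) = 50°C
Primer B: A+T=2, G+C=15 → Tm = 2(2)+4(15) = 64°C
50°C vs 64°C → primer B is higher.

Primer B, 64°C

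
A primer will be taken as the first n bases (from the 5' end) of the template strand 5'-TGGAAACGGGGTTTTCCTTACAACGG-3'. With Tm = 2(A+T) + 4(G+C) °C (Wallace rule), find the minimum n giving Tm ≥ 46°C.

n = 16

First 15 bases: TGGAAACGGGGTTTT → Tm = 44°C (< 46°C)
First 16 bases: TGGAAACGGGGTTTTC → Tm = 48°C (≥ 46°C)
Since every base adds ≥2°C, Tm only increases with n, so the threshold is first crossed at n = 16.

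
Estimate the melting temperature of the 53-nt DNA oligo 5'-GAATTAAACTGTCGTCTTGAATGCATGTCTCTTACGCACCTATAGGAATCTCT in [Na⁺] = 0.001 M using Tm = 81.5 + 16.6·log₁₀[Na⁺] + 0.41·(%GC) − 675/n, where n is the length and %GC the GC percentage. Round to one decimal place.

35.2°C

Length n = 53. Scanning the sequence gives A=14, G=9, T=18, C=12.
G+C = 21, so %GC = 21/53 × 100 = 39.623%
Salt term: 16.6 × (-3) = -49.8
GC term: 0.41 × 39.623 = 16.245; length term: −675/53 = −12.736
Tm = 81.5 + (-49.8) + 16.245 − 12.736 = 35.209 → 35.2°C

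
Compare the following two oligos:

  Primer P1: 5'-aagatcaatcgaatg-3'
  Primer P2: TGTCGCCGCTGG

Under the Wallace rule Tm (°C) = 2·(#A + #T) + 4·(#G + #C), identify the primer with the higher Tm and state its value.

Primer P1: A+T=10, G+C=5 → Tm = 2(10)+4(5) = 40°C
Primer P2: A+T=3, G+C=9 → Tm = 2(3)+4(9) = 42°C
40°C vs 42°C → primer P2 is higher.

Primer P2, 42°C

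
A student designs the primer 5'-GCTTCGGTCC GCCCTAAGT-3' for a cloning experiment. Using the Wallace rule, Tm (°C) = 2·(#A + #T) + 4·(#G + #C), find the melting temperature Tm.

Scanning the sequence gives T=5, G=5, A=2, C=7.
So N_AT = 7 and N_GC = 12.
Tm = 4·12 + 2·7 = 48 + 14 = 62°C

62°C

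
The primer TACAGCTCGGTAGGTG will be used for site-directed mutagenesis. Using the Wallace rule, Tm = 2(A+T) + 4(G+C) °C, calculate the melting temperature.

Scanning the sequence gives T=4, G=6, A=3, C=3.
A+T = 7, G+C = 9
Tm = 4·9 + 2·7 = 36 + 14 = 50°C

50°C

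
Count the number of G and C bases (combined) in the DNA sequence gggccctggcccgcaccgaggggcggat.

A=3, G=13, T=2, C=10
G+C = 13 + 10 = 23

23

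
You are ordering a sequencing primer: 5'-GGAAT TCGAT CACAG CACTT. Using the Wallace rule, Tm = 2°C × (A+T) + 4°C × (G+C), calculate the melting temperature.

Scanning the sequence gives G=4, A=6, T=5, C=5.
AT pairs contribute 11, GC pairs contribute 9.
Tm = 2×11 + 4×9 = 58°C

58°C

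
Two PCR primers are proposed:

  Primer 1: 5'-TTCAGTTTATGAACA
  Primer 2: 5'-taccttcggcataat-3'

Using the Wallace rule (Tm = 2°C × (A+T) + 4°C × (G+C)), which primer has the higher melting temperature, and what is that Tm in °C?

Primer 1: A+T=11, G+C=4 → Tm = 2(11)+4(4) = 38°C
Primer 2: A+T=9, G+C=6 → Tm = 2(9)+4(6) = 42°C
38°C vs 42°C → primer 2 is higher.

Primer 2, 42°C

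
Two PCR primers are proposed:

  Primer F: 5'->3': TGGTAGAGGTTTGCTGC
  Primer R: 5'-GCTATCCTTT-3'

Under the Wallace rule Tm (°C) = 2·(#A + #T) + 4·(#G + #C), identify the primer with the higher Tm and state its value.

Primer F: A+T=8, G+C=9 → Tm = 2(8)+4(9) = 52°C
Primer R: A+T=6, G+C=4 → Tm = 2(6)+4(4) = 28°C
52°C vs 28°C → primer F is higher.

Primer F, 52°C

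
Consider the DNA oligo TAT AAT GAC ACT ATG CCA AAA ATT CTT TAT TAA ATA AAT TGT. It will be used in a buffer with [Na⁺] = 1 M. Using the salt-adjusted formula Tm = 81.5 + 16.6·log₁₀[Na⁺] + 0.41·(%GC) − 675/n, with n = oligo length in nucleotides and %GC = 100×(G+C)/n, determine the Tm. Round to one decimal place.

73.2°C

Length n = 42. Base counts: C=5, A=18, G=3, T=16
G+C = 8, so %GC = 8/42 × 100 = 19.048%
Salt term: 16.6 × (0) = 0
GC term: 0.41 × 19.048 = 7.81; length term: −675/42 = −16.071
Tm = 81.5 + (0) + 7.81 − 16.071 = 73.239 → 73.2°C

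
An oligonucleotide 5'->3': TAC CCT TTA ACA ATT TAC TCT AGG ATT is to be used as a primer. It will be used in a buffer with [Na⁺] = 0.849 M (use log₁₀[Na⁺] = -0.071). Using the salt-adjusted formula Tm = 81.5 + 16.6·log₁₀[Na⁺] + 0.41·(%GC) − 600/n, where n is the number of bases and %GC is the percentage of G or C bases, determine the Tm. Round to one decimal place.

Length n = 27. Scanning the sequence gives C=6, G=2, A=8, T=11.
G+C = 8, so %GC = 8/27 × 100 = 29.63%
Salt term: 16.6 × (-0.071) = -1.179
GC term: 0.41 × 29.63 = 12.148; length term: −600/27 = −22.222
Tm = 81.5 + (-1.179) + 12.148 − 22.222 = 70.247 → 70.2°C

70.2°C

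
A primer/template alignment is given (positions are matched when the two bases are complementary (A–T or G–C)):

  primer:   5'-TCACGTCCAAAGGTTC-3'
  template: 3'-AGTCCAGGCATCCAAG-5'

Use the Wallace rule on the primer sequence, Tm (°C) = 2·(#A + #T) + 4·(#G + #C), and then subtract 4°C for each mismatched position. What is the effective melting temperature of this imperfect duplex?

36°C

Primer base counts: A=4, T=4, G=3, C=5 → A+T=8, G+C=8
Perfect-match Tm = 2(8) + 4(8) = 16 + 32 = 48°C
Mismatches (positions where the bases are not complementary): 3 (at positions 4, 9, 10)
Effective Tm = 48 − 3×4 = 48 − 12 = 36°C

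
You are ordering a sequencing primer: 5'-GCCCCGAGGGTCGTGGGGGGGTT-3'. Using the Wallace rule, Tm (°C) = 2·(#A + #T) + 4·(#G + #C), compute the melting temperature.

Counting bases: T=4, A=1, C=5, G=13
AT pairs contribute 5, GC pairs contribute 18.
Tm = 2(5) + 4(18) = 10 + 72 = 82°C

82°C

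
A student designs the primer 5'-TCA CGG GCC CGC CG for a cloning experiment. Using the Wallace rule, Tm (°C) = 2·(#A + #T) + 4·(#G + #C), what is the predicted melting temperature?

Counting bases: C=7, G=5, T=1, A=1
So N_AT = 2 and N_GC = 12.
Tm = 2(2) + 4(12) = 4 + 48 = 52°C

52°C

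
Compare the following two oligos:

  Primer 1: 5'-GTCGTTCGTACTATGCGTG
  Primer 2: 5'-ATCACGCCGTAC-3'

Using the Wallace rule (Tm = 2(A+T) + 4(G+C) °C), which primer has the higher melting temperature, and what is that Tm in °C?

Primer 1: A+T=9, G+C=10 → Tm = 2(9)+4(10) = 58°C
Primer 2: A+T=5, G+C=7 → Tm = 2(5)+4(7) = 38°C
58°C vs 38°C → primer 1 is higher.

Primer 1, 58°C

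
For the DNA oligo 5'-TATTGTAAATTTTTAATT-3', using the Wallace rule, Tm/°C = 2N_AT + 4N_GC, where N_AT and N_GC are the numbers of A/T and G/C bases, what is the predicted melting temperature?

Base counts: T=11, A=6, C=0, G=1
So N_AT = 17 and N_GC = 1.
Tm = 2×17 + 4×1 = 38°C

38°C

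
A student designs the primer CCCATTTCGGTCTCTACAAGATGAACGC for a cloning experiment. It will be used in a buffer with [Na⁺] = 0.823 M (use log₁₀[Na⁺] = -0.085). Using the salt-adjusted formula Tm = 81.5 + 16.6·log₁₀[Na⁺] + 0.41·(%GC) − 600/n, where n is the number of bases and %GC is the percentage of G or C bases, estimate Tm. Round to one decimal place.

Length n = 28. G=5, A=7, C=9, T=7
G+C = 14, so %GC = 14/28 × 100 = 50%
Salt term: 16.6 × (-0.085) = -1.411
GC term: 0.41 × 50 = 20.5; length term: −600/28 = −21.429
Tm = 81.5 + (-1.411) + 20.5 − 21.429 = 79.16 → 79.2°C

79.2°C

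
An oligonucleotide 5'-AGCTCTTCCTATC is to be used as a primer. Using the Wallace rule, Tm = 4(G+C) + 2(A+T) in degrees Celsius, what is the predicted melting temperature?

38°C

Base counts: G=1, T=5, C=5, A=2
AT pairs contribute 7, GC pairs contribute 6.
Tm = 4·6 + 2·7 = 24 + 14 = 38°C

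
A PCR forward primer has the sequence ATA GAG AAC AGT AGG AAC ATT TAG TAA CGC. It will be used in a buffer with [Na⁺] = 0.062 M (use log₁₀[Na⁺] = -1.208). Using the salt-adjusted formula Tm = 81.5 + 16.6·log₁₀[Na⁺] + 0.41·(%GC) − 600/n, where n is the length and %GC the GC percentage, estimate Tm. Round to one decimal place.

56.5°C

Length n = 30. Base counts: G=7, A=13, C=4, T=6
G+C = 11, so %GC = 11/30 × 100 = 36.667%
Salt term: 16.6 × (-1.208) = -20.053
GC term: 0.41 × 36.667 = 15.033; length term: −600/30 = −20
Tm = 81.5 + (-20.053) + 15.033 − 20 = 56.48 → 56.5°C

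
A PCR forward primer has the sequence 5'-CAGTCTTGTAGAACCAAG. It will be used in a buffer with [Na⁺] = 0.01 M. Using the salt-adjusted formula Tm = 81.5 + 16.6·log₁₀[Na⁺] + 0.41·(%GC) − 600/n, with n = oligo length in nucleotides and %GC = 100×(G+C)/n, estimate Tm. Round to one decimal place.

33.2°C

Length n = 18. Base counts: C=4, T=4, A=6, G=4
G+C = 8, so %GC = 8/18 × 100 = 44.444%
Salt term: 16.6 × (-2) = -33.2
GC term: 0.41 × 44.444 = 18.222; length term: −600/18 = −33.333
Tm = 81.5 + (-33.2) + 18.222 − 33.333 = 33.189 → 33.2°C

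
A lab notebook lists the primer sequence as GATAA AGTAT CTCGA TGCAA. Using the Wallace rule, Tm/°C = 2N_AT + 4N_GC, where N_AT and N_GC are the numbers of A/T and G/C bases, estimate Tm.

T=5, C=3, A=8, G=4
So N_AT = 13 and N_GC = 7.
Tm = 2×13 + 4×7 = 54°C

54°C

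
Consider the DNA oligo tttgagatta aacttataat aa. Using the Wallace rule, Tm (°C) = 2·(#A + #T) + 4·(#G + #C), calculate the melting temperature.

50°C

Base counts: G=2, A=10, T=9, C=1
AT pairs contribute 19, GC pairs contribute 3.
Tm = 4·3 + 2·19 = 12 + 38 = 50°C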